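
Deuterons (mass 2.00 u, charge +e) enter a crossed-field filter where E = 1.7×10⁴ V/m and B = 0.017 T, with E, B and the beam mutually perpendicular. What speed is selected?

v = 1.0×10⁶ m/s

For undeflected motion the electric and magnetic forces balance: qE = qvB.
v = E/B = 1.7×10⁴/0.017 = 1.0×10⁶ m/s.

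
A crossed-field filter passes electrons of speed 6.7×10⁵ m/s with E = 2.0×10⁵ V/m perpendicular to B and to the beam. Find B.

B = 0.30 T

Balance of forces in the selector: qE = qvB ⇒ B = E/v.
B = 2.0×10⁵/6.7×10⁵ = 0.30 T.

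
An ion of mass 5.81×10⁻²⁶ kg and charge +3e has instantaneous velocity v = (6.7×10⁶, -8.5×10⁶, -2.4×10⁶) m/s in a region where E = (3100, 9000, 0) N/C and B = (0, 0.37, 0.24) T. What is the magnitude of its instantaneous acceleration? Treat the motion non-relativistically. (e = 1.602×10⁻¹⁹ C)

|a| ≈ 2.62×10¹³ m/s²

v×B = (-1.15×10⁶, -1.61×10⁶, 2.48×10⁶) N/C.
E + v×B = (-1.15×10⁶, -1.60×10⁶, 2.48×10⁶) N/C.
F = q(E + v×B) = (4.806×10⁻¹⁹ C)·(-1.15×10⁶, -1.60×10⁶, 2.48×10⁶) = (-5.52×10⁻¹³, -7.68×10⁻¹³, 1.19×10⁻¹²) N.
|a| = |F|/m = 1.521×10⁻¹²/5.81×10⁻²⁶ ≈ 2.62×10¹³ m/s².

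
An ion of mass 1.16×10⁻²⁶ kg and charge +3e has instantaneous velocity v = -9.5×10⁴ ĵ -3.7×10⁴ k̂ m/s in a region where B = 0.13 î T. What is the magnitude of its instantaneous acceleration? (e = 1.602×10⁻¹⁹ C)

v×B = (0, -4810, 1.24×10⁴) N/C.
F = q v×B = (4.806×10⁻¹⁹ C)·(0, -4810, 1.24×10⁴) = (0, -2.31×10⁻¹⁵, 5.94×10⁻¹⁵) N.
|a| = |F|/m = 6.370×10⁻¹⁵/1.16×10⁻²⁶ ≈ 5.49×10¹¹ m/s².

|a| ≈ 5.49×10¹¹ m/s²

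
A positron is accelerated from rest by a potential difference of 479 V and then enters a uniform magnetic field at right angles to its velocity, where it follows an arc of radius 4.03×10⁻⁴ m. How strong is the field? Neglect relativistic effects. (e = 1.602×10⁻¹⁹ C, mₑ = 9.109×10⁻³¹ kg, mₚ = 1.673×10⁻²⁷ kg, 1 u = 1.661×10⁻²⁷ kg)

v = √(2|q|V/m) = √(2·1.602×10⁻¹⁹·479/9.109×10⁻³¹) ≈ 1.298×10⁷ m/s.
B = mv/(|q|r) = (9.109×10⁻³¹)(1.298×10⁷)/((1.602×10⁻¹⁹)(4.03×10⁻⁴)) ≈ 0.183 T.

B ≈ 0.183 T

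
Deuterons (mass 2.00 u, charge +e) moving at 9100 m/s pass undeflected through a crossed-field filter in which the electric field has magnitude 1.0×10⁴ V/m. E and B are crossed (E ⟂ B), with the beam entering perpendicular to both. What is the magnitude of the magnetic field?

Balance of forces in the selector: qE = qvB ⇒ B = E/v.
B = 1.0×10⁴/9100 = 1.1 T.

B = 1.1 T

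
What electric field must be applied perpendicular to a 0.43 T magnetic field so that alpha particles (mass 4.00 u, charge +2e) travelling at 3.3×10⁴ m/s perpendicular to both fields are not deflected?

For straight-line motion qE = qvB, so E = vB.
E = 3.3×10⁴ × 0.43 = 1.4×10⁴ V/m.

E = 1.4×10⁴ V/m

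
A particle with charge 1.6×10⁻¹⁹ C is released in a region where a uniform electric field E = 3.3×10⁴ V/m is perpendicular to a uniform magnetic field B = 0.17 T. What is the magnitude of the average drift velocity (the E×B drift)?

v_d ≈ 1.9×10⁵ m/s

The steady drift has the magnetic force balancing the electric force, so v_d = E/B.
v_d = 3.3×10⁴/0.17 = 1.9×10⁵ m/s.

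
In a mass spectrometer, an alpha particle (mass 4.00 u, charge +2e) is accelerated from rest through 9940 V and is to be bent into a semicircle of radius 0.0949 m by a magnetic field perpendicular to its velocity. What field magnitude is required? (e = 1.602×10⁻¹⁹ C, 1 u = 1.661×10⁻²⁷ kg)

v = √(2|q|V/m) = √(2·3.204×10⁻¹⁹·9940/6.644×10⁻²⁷) ≈ 9.791×10⁵ m/s.
B = mv/(|q|r) = (6.644×10⁻²⁷)(9.791×10⁵)/((3.204×10⁻¹⁹)(0.0949)) ≈ 0.214 T.

B ≈ 0.214 T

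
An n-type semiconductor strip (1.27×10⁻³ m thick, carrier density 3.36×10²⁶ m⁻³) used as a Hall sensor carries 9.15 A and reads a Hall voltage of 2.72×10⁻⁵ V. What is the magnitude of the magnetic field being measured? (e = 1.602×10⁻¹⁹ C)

From V_H = IB/(n e t), B = V_H n e t / I.
B = (2.72×10⁻⁵)(3.36×10²⁶)(1.602×10⁻¹⁹)(1.27×10⁻³)/9.15 ≈ 0.203 T.

B ≈ 0.203 T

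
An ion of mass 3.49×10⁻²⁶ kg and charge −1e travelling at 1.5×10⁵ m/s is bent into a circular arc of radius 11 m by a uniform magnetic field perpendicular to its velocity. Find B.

B ≈ 3.0×10⁻³ T

From |q|vB = mv²/r, B = mv/(|q|r).
B = (3.49×10⁻²⁶)(1.5×10⁵)/((1.602×10⁻¹⁹)(11)) ≈ 3.0×10⁻³ T.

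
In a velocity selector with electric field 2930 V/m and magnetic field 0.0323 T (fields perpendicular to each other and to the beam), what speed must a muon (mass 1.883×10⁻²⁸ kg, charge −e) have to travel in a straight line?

For undeflected motion the electric and magnetic forces balance: qE = qvB.
v = E/B = 2930/0.0323 = 9.07×10⁴ m/s.

v = 9.07×10⁴ m/s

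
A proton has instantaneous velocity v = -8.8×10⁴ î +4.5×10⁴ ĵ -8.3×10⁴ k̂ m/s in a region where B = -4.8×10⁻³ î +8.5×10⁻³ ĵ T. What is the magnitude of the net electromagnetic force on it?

|F| ≈ 1.55×10⁻¹⁶ N

v×B = (706, 398, -532) N/C.
F = q v×B = (1.602×10⁻¹⁹ C)·(706, 398, -532) = (1.13×10⁻¹⁶, 6.38×10⁻¹⁷, -8.52×10⁻¹⁷) N.
|F| = 1.55×10⁻¹⁶ N.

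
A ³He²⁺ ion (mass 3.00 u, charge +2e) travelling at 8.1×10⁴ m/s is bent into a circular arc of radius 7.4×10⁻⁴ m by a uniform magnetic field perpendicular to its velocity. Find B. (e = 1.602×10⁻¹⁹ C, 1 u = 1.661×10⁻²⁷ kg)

From |q|vB = mv²/r, B = mv/(|q|r).
B = (4.983×10⁻²⁷)(8.1×10⁴)/((3.204×10⁻¹⁹)(7.4×10⁻⁴)) ≈ 1.7 T.

B ≈ 1.7 T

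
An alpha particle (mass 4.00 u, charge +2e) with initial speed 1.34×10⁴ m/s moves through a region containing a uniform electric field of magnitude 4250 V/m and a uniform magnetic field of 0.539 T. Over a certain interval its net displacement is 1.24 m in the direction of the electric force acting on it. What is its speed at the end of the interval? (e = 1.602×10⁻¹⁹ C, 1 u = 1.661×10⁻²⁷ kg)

B does no work; ΔKE = |q|E d.
½mv_f² = ½mv₀² + |q|Ed = ½(6.644×10⁻²⁷)(1.34×10⁴)² + (3.204×10⁻¹⁹)(4250)(1.24) ≈ 5.965×10⁻¹⁹ J + 1.689×10⁻¹⁵ J ≈ 1.689×10⁻¹⁵ J.
v_f = √(2·1.689×10⁻¹⁵/6.644×10⁻²⁷) ≈ 7.13×10⁵ m/s.

v_f ≈ 7.13×10⁵ m/s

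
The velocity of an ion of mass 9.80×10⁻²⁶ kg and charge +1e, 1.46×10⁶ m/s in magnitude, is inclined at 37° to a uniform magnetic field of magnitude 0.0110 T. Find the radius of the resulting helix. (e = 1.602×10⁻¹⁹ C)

v⊥ = v sinθ = 1.46×10⁶·sin37° ≈ 8.786×10⁵ m/s.
r = m v⊥/(|q|B) = (9.80×10⁻²⁶)(8.786×10⁵)/((1.602×10⁻¹⁹)(0.0110)) ≈ 48.9 m.

r ≈ 48.9 m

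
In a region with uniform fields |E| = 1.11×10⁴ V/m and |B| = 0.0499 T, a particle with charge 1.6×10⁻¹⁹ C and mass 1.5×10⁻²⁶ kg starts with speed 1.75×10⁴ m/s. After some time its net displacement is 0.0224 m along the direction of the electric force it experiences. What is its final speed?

v_f ≈ 7.49×10⁴ m/s

B does no work; ΔKE = |q|E d.
½mv_f² = ½mv₀² + |q|Ed = ½(1.5×10⁻²⁶)(1.75×10⁴)² + (1.6×10⁻¹⁹)(1.11×10⁴)(0.0224) ≈ 2.297×10⁻¹⁸ J + 3.978×10⁻¹⁷ J ≈ 4.208×10⁻¹⁷ J.
v_f = √(2·4.208×10⁻¹⁷/1.5×10⁻²⁶) ≈ 7.49×10⁴ m/s.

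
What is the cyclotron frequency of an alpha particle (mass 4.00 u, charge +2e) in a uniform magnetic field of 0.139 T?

f ≈ 1.07×10⁶ Hz

f = |q|B/(2πm).
f = (3.204×10⁻¹⁹)(0.139)/(2π·6.644×10⁻²⁷) ≈ 1.07×10⁶ Hz.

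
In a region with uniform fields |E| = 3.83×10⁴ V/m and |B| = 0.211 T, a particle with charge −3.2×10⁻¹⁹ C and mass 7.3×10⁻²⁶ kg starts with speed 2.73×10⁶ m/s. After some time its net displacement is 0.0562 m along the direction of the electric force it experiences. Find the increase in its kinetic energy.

ΔKE ≈ 6.89×10⁻¹⁶ J

The magnetic force is always ⟂ v and does no work; only the electric force changes KE.
ΔKE = F_E · d = |q|E d = (3.2×10⁻¹⁹)(3.83×10⁴)(0.0562) ≈ 6.89×10⁻¹⁶ J.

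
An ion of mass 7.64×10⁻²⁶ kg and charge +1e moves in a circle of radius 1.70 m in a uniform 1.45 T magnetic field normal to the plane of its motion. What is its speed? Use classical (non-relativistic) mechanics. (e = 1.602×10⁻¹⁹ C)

From |q|vB = mv²/r, v = |q|Br/m.
v = (1.602×10⁻¹⁹)(1.45)(1.70)/7.64×10⁻²⁶ ≈ 5.17×10⁶ m/s.

v ≈ 5.17×10⁶ m/s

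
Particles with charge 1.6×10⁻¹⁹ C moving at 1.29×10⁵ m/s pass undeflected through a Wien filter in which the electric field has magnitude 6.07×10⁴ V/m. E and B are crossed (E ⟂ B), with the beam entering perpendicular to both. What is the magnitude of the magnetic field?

Balance of forces in the selector: qE = qvB ⇒ B = E/v.
B = 6.07×10⁴/1.29×10⁵ = 0.471 T.

B = 0.471 T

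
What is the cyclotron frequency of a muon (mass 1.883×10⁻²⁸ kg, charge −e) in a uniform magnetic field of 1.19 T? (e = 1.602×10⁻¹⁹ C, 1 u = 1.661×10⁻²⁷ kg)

f ≈ 1.61×10⁸ Hz

f = |q|B/(2πm).
f = (1.602×10⁻¹⁹)(1.19)/(2π·1.883×10⁻²⁸) ≈ 1.61×10⁸ Hz.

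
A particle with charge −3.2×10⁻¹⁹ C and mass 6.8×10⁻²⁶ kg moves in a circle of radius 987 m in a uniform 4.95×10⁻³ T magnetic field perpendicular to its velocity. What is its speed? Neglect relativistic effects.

From |q|vB = mv²/r, v = |q|Br/m.
v = (3.2×10⁻¹⁹)(4.95×10⁻³)(987)/6.8×10⁻²⁶ ≈ 2.30×10⁷ m/s.

v ≈ 2.30×10⁷ m/s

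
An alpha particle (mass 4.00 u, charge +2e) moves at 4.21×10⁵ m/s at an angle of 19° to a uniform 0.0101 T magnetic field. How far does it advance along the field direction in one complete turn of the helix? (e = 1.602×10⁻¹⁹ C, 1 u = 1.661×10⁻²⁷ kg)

v∥ = v cosθ = 4.21×10⁵·cos19° ≈ 3.981×10⁵ m/s.
T = 2πm/(|q|B) = 2π(6.644×10⁻²⁷)/((3.204×10⁻¹⁹)(0.0101)) ≈ 1.290×10⁻⁵ s.
pitch = v∥ T = (3.981×10⁵)(1.290×10⁻⁵) ≈ 5.14 m.

p ≈ 5.14 m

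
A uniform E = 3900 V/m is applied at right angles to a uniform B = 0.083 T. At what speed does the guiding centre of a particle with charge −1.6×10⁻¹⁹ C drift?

v_d ≈ 4.7×10⁴ m/s

In crossed fields the guiding centre drifts at v_d = |E×B|/B² = E/B, independent of charge and mass.
v_d = 3900/0.083 = 4.7×10⁴ m/s.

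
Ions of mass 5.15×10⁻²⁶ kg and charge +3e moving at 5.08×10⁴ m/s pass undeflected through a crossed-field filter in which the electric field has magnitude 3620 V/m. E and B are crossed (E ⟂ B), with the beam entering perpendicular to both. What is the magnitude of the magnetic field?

B = 0.0713 T

Balance of forces in the selector: qE = qvB ⇒ B = E/v.
B = 3620/5.08×10⁴ = 0.0713 T.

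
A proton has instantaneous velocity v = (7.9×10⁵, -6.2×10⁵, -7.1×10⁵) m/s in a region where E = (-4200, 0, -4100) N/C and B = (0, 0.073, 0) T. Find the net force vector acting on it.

F ≈ (7.63×10⁻¹⁵, 0, 8.58×10⁻¹⁵) N

v×B = (5.18×10⁴, 0, 5.77×10⁴) N/C.
E + v×B = (4.76×10⁴, 0, 5.36×10⁴) N/C.
F = q(E + v×B) = (1.602×10⁻¹⁹ C)·(4.76×10⁴, 0, 5.36×10⁴) = (7.63×10⁻¹⁵, 0, 8.58×10⁻¹⁵) N.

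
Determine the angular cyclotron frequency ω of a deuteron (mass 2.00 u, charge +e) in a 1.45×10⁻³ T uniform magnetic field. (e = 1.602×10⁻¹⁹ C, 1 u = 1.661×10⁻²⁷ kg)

ω ≈ 6.99×10⁴ rad/s

ω = |q|B/m.
ω = (1.602×10⁻¹⁹)(1.45×10⁻³)/3.322×10⁻²⁷ ≈ 6.99×10⁴ rad/s.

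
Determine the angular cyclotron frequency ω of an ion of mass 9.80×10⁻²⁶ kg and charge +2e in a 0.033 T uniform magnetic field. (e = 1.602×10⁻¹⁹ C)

ω ≈ 1.1×10⁵ rad/s

ω = |q|B/m.
ω = (3.204×10⁻¹⁹)(0.033)/9.80×10⁻²⁶ ≈ 1.1×10⁵ rad/s.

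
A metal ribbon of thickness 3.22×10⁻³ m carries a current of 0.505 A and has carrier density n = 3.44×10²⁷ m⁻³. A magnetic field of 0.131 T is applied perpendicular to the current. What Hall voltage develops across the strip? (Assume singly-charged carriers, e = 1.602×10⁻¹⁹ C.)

V_H ≈ 3.73×10⁻⁸ V

V_H = IB/(n e t).
V_H = (0.505)(0.131)/((3.44×10²⁷)(1.602×10⁻¹⁹)(3.22×10⁻³)) ≈ 3.73×10⁻⁸ V.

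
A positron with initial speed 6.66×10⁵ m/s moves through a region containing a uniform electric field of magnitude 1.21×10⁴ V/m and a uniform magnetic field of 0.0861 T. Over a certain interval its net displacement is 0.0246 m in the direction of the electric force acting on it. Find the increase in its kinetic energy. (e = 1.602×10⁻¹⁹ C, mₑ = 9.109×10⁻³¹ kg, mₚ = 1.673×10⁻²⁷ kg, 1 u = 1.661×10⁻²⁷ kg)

The magnetic force is always ⟂ v and does no work; only the electric force changes KE.
ΔKE = F_E · d = |q|E d = (1.602×10⁻¹⁹)(1.21×10⁴)(0.0246) ≈ 4.77×10⁻¹⁷ J.

ΔKE ≈ 4.77×10⁻¹⁷ J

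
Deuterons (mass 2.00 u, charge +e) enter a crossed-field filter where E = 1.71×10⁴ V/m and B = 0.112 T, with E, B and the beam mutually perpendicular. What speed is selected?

For undeflected motion the electric and magnetic forces balance: qE = qvB.
v = E/B = 1.71×10⁴/0.112 = 1.53×10⁵ m/s.

v = 1.53×10⁵ m/s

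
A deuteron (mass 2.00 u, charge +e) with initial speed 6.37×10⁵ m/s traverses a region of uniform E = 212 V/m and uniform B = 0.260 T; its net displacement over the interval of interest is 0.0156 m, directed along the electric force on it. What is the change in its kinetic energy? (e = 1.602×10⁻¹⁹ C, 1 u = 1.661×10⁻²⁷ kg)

The magnetic force is always ⟂ v and does no work; only the electric force changes KE.
ΔKE = F_E · d = |q|E d = (1.602×10⁻¹⁹)(212)(0.0156) ≈ 5.30×10⁻¹⁹ J.

ΔKE ≈ 5.30×10⁻¹⁹ J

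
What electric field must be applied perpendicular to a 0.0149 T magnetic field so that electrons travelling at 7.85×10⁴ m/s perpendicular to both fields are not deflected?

E = 1170 V/m

For straight-line motion qE = qvB, so E = vB.
E = 7.85×10⁴ × 0.0149 = 1170 V/m.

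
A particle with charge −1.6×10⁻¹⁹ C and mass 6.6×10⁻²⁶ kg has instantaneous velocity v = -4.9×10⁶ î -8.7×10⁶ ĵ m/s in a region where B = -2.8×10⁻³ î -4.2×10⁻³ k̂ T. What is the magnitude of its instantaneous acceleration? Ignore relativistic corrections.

|a| ≈ 1.18×10¹¹ m/s²

v×B = (3.65×10⁴, -2.06×10⁴, -2.44×10⁴) N/C.
F = q v×B = (−1.6×10⁻¹⁹ C)·(3.65×10⁴, -2.06×10⁴, -2.44×10⁴) = (-5.85×10⁻¹⁵, 3.29×10⁻¹⁵, 3.90×10⁻¹⁵) N.
|a| = |F|/m = 7.760×10⁻¹⁵/6.6×10⁻²⁶ ≈ 1.18×10¹¹ m/s².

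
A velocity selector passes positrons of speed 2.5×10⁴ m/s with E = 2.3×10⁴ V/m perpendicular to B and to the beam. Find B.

B = 0.92 T

Balance of forces in the selector: qE = qvB ⇒ B = E/v.
B = 2.3×10⁴/2.5×10⁴ = 0.92 T.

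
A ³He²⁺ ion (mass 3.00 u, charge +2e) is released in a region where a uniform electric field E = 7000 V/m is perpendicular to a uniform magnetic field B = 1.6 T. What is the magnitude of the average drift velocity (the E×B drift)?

v_d ≈ 4400 m/s

The E×B drift speed is v_d = E/B.
v_d = 7000/1.6 = 4400 m/s.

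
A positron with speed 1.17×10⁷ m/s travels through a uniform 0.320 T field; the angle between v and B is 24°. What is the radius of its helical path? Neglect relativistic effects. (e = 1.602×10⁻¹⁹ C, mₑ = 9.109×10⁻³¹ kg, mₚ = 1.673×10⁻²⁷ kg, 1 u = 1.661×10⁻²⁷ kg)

r ≈ 8.46×10⁻⁵ m

v⊥ = v sinθ = 1.17×10⁷·sin24° ≈ 4.759×10⁶ m/s.
r = m v⊥/(|q|B) = (9.109×10⁻³¹)(4.759×10⁶)/((1.602×10⁻¹⁹)(0.320)) ≈ 8.46×10⁻⁵ m.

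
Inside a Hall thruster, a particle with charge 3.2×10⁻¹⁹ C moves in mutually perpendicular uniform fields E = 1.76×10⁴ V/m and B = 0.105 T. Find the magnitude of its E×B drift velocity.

v_d ≈ 1.68×10⁵ m/s

In crossed fields the guiding centre drifts at v_d = |E×B|/B² = E/B, independent of charge and mass.
v_d = 1.76×10⁴/0.105 = 1.68×10⁵ m/s.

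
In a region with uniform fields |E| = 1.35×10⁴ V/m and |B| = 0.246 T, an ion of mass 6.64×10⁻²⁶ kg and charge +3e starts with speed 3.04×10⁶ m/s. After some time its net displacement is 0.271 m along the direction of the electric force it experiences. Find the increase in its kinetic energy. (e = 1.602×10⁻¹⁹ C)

ΔKE ≈ 1.76×10⁻¹⁵ J

The magnetic force is always ⟂ v and does no work; only the electric force changes KE.
ΔKE = F_E · d = |q|E d = (4.806×10⁻¹⁹)(1.35×10⁴)(0.271) ≈ 1.76×10⁻¹⁵ J.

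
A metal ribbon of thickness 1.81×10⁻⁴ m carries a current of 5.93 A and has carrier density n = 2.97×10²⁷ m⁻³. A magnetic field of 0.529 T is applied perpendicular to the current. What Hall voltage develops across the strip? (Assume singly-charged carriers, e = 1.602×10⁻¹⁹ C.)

V_H = IB/(n e t).
V_H = (5.93)(0.529)/((2.97×10²⁷)(1.602×10⁻¹⁹)(1.81×10⁻⁴)) ≈ 3.64×10⁻⁵ V.

V_H ≈ 3.64×10⁻⁵ V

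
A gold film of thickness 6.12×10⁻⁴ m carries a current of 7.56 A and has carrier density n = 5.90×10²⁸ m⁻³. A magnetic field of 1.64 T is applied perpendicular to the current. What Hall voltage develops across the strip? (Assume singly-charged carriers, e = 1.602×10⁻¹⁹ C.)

V_H = IB/(n e t).
V_H = (7.56)(1.64)/((5.90×10²⁸)(1.602×10⁻¹⁹)(6.12×10⁻⁴)) ≈ 2.14×10⁻⁶ V.

V_H ≈ 2.14×10⁻⁶ V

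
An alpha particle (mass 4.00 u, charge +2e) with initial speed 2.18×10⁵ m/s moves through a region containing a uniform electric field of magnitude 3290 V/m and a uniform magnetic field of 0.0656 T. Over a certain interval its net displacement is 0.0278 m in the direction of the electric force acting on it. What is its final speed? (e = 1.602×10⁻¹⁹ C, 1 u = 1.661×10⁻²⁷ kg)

B does no work; ΔKE = |q|E d.
½mv_f² = ½mv₀² + |q|Ed = ½(6.644×10⁻²⁷)(2.18×10⁵)² + (3.204×10⁻¹⁹)(3290)(0.0278) ≈ 1.579×10⁻¹⁶ J + 2.930×10⁻¹⁷ J ≈ 1.872×10⁻¹⁶ J.
v_f = √(2·1.872×10⁻¹⁶/6.644×10⁻²⁷) ≈ 2.37×10⁵ m/s.

v_f ≈ 2.37×10⁵ m/s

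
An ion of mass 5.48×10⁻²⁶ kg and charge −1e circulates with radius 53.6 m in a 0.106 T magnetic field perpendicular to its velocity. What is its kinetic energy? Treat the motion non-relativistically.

v = |q|Br/m, then KE = ½mv² = (qBr)²/(2m).
v = (1.602×10⁻¹⁹)(0.106)(53.6)/5.48×10⁻²⁶ ≈ 1.661×10⁷ m/s.
KE = ½(5.48×10⁻²⁶)(1.661×10⁷)² ≈ 7.56×10⁻¹² J = 4.72×10⁷ eV.

KE ≈ 4.72×10⁷ eV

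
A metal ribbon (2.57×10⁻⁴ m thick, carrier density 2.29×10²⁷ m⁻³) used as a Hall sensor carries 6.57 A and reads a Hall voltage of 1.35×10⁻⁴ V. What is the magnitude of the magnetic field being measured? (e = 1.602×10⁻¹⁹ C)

B ≈ 1.94 T

From V_H = IB/(n e t), B = V_H n e t / I.
B = (1.35×10⁻⁴)(2.29×10²⁷)(1.602×10⁻¹⁹)(2.57×10⁻⁴)/6.57 ≈ 1.94 T.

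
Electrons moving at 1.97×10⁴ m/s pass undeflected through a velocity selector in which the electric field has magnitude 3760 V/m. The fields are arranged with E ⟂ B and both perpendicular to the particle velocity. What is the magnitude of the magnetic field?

B = 0.191 T

Balance of forces in the selector: qE = qvB ⇒ B = E/v.
B = 3760/1.97×10⁴ = 0.191 T.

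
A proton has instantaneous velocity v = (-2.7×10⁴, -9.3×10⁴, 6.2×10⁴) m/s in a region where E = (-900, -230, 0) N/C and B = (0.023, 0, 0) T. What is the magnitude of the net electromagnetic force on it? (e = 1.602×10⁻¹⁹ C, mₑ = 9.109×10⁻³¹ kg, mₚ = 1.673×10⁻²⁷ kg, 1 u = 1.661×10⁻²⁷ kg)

v×B = (0, 1430, 2140) N/C.
E + v×B = (-900, 1200, 2140) N/C.
F = q(E + v×B) = (1.602×10⁻¹⁹ C)·(-900, 1200, 2140) = (-1.44×10⁻¹⁶, 1.92×10⁻¹⁶, 3.43×10⁻¹⁶) N.
|F| = 4.18×10⁻¹⁶ N.

|F| ≈ 4.18×10⁻¹⁶ N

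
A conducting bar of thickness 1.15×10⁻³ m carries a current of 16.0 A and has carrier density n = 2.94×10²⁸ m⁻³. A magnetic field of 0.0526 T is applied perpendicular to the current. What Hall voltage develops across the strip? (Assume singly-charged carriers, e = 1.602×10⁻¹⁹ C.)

V_H ≈ 1.55×10⁻⁷ V

V_H = IB/(n e t).
V_H = (16.0)(0.0526)/((2.94×10²⁸)(1.602×10⁻¹⁹)(1.15×10⁻³)) ≈ 1.55×10⁻⁷ V.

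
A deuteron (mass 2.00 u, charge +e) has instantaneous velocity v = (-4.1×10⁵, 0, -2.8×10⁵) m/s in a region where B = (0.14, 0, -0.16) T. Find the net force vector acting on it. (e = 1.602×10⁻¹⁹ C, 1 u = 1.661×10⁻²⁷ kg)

F ≈ (0, -1.68×10⁻¹⁴, 0) N

v×B = (0, -1.05×10⁵, 0) N/C.
F = q v×B = (1.602×10⁻¹⁹ C)·(0, -1.05×10⁵, 0) = (0, -1.68×10⁻¹⁴, 0) N.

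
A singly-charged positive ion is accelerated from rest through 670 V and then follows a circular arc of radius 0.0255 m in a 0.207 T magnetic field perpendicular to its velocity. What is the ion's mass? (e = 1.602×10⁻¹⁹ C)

Combine |q|V = ½mv² and r = mv/(|q|B): eliminate v to get m = qB²r²/(2V).
m = (1.602×10⁻¹⁹)(0.207)²(0.0255)²/(2·670) ≈ 3.33×10⁻²⁷ kg.

m ≈ 3.33×10⁻²⁷ kg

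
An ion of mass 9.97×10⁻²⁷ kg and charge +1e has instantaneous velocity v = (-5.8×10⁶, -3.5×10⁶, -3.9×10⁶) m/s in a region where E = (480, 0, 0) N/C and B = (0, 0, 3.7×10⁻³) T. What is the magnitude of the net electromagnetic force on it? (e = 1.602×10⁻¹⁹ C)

|F| ≈ 3.98×10⁻¹⁵ N

v×B = (-1.30×10⁴, 2.15×10⁴, 0) N/C.
E + v×B = (-1.25×10⁴, 2.15×10⁴, 0) N/C.
F = q(E + v×B) = (1.602×10⁻¹⁹ C)·(-1.25×10⁴, 2.15×10⁴, 0) = (-2.00×10⁻¹⁵, 3.44×10⁻¹⁵, 0) N.
|F| = 3.98×10⁻¹⁵ N.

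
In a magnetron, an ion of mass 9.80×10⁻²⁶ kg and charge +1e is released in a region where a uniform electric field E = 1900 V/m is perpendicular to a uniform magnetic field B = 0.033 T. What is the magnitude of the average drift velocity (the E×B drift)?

v_d ≈ 5.8×10⁴ m/s

The E×B drift speed is v_d = E/B.
v_d = 1900/0.033 = 5.8×10⁴ m/s.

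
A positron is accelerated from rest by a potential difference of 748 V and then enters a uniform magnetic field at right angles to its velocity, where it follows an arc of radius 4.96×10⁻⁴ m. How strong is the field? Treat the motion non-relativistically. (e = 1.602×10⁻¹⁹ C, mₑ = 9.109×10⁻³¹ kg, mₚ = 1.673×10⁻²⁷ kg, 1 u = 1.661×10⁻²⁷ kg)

B ≈ 0.186 T

v = √(2|q|V/m) = √(2·1.602×10⁻¹⁹·748/9.109×10⁻³¹) ≈ 1.622×10⁷ m/s.
B = mv/(|q|r) = (9.109×10⁻³¹)(1.622×10⁷)/((1.602×10⁻¹⁹)(4.96×10⁻⁴)) ≈ 0.186 T.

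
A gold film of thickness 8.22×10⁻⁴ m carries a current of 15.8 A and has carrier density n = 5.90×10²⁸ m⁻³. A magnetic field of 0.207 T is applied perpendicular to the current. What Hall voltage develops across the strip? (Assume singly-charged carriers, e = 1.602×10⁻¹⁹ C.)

V_H ≈ 4.21×10⁻⁷ V

V_H = IB/(n e t).
V_H = (15.8)(0.207)/((5.90×10²⁸)(1.602×10⁻¹⁹)(8.22×10⁻⁴)) ≈ 4.21×10⁻⁷ V.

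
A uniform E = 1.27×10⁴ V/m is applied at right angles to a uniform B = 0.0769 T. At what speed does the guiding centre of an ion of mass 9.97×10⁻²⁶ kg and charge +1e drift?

The E×B drift speed is v_d = E/B.
v_d = 1.27×10⁴/0.0769 = 1.65×10⁵ m/s.

v_d ≈ 1.65×10⁵ m/s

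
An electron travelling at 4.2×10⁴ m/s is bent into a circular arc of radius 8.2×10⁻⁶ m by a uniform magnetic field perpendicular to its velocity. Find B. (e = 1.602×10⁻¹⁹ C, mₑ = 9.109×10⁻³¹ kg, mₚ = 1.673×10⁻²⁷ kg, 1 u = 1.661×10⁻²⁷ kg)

B ≈ 0.029 T

From |q|vB = mv²/r, B = mv/(|q|r).
B = (9.109×10⁻³¹)(4.2×10⁴)/((1.602×10⁻¹⁹)(8.2×10⁻⁶)) ≈ 0.029 T.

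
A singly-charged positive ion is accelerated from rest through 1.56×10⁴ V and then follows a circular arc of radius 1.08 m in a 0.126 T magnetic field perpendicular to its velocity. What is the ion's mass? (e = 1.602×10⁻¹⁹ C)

Combine |q|V = ½mv² and r = mv/(|q|B): eliminate v to get m = qB²r²/(2V).
m = (1.602×10⁻¹⁹)(0.126)²(1.08)²/(2·1.56×10⁴) ≈ 9.51×10⁻²⁶ kg.

m ≈ 9.51×10⁻²⁶ kg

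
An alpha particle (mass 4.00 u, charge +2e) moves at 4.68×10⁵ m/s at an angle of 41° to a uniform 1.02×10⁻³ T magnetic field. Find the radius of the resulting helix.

r ≈ 6.24 m

v⊥ = v sinθ = 4.68×10⁵·sin41° ≈ 3.070×10⁵ m/s.
r = m v⊥/(|q|B) = (6.644×10⁻²⁷)(3.070×10⁵)/((3.204×10⁻¹⁹)(1.02×10⁻³)) ≈ 6.24 m.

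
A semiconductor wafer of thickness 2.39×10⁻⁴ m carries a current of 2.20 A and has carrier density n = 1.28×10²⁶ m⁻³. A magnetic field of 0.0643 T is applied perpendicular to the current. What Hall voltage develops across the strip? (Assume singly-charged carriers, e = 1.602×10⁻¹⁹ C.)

V_H = IB/(n e t).
V_H = (2.20)(0.0643)/((1.28×10²⁶)(1.602×10⁻¹⁹)(2.39×10⁻⁴)) ≈ 2.89×10⁻⁵ V.

V_H ≈ 2.89×10⁻⁵ V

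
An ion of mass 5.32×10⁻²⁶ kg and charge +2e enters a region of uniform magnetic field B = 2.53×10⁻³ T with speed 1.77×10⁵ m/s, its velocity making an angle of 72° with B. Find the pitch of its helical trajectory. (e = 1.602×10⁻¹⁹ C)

p ≈ 22.6 m

v∥ = v cosθ = 1.77×10⁵·cos72° ≈ 5.470×10⁴ m/s.
T = 2πm/(|q|B) = 2π(5.32×10⁻²⁶)/((3.204×10⁻¹⁹)(2.53×10⁻³)) ≈ 4.124×10⁻⁴ s.
pitch = v∥ T = (5.470×10⁴)(4.124×10⁻⁴) ≈ 22.6 m.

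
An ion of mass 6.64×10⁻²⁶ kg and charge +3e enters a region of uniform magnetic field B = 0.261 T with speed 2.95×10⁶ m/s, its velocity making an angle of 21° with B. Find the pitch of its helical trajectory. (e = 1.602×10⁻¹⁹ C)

v∥ = v cosθ = 2.95×10⁶·cos21° ≈ 2.754×10⁶ m/s.
T = 2πm/(|q|B) = 2π(6.64×10⁻²⁶)/((4.806×10⁻¹⁹)(0.261)) ≈ 3.326×10⁻⁶ s.
pitch = v∥ T = (2.754×10⁶)(3.326×10⁻⁶) ≈ 9.16 m.

p ≈ 9.16 m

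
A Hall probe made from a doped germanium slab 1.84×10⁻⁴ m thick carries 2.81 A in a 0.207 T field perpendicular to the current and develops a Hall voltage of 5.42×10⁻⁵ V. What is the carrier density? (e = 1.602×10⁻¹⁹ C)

n ≈ 3.64×10²⁶ m⁻³

From V_H = IB/(n e t), n = IB/(V_H e t).
n = (2.81)(0.207)/((5.42×10⁻⁵)(1.602×10⁻¹⁹)(1.84×10⁻⁴)) ≈ 3.64×10²⁶ m⁻³.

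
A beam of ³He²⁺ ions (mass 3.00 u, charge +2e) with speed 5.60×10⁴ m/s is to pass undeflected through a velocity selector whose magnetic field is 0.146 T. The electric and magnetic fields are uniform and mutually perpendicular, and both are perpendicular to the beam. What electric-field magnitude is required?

For straight-line motion qE = qvB, so E = vB.
E = 5.60×10⁴ × 0.146 = 8180 V/m.

E = 8180 V/m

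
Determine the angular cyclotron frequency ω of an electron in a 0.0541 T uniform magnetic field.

ω = |q|B/m.
ω = (1.602×10⁻¹⁹)(0.0541)/9.109×10⁻³¹ ≈ 9.51×10⁹ rad/s.

ω ≈ 9.51×10⁹ rad/s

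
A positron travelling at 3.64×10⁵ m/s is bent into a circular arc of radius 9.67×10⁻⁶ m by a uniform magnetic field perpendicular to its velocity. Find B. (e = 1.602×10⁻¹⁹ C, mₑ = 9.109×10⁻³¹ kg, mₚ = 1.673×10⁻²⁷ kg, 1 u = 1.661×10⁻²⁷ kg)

From |q|vB = mv²/r, B = mv/(|q|r).
B = (9.109×10⁻³¹)(3.64×10⁵)/((1.602×10⁻¹⁹)(9.67×10⁻⁶)) ≈ 0.214 T.

B ≈ 0.214 T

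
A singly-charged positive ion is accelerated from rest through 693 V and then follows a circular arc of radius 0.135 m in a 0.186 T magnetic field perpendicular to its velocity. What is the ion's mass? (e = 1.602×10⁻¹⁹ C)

Combine |q|V = ½mv² and r = mv/(|q|B): eliminate v to get m = qB²r²/(2V).
m = (1.602×10⁻¹⁹)(0.186)²(0.135)²/(2·693) ≈ 7.29×10⁻²⁶ kg.

m ≈ 7.29×10⁻²⁶ kg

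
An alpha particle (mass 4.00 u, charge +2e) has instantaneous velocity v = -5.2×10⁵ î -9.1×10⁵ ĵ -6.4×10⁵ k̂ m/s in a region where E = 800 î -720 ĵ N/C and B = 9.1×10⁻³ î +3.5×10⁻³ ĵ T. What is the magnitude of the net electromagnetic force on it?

|F| ≈ 3.10×10⁻¹⁵ N

v×B = (2240, -5820, 6460) N/C.
E + v×B = (3040, -6540, 6460) N/C.
F = q(E + v×B) = (3.204×10⁻¹⁹ C)·(3040, -6540, 6460) = (9.74×10⁻¹⁶, -2.10×10⁻¹⁵, 2.07×10⁻¹⁵) N.
|F| = 3.10×10⁻¹⁵ N.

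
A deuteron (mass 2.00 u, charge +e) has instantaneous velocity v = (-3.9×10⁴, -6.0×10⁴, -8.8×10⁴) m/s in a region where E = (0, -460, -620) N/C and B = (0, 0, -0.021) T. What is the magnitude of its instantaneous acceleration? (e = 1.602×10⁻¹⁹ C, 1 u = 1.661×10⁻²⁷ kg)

|a| ≈ 9.16×10¹⁰ m/s²

v×B = (1260, -819, 0) N/C.
E + v×B = (1260, -1280, -620) N/C.
F = q(E + v×B) = (1.602×10⁻¹⁹ C)·(1260, -1280, -620) = (2.02×10⁻¹⁶, -2.05×10⁻¹⁶, -9.93×10⁻¹⁷) N.
|a| = |F|/m = 3.043×10⁻¹⁶/3.322×10⁻²⁷ ≈ 9.16×10¹⁰ m/s².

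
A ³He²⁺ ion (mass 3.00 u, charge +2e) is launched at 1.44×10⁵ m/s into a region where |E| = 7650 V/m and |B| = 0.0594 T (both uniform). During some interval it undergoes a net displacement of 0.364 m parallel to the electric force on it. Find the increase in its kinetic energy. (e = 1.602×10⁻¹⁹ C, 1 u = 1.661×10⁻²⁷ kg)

ΔKE ≈ 8.92×10⁻¹⁶ J

The magnetic force is always ⟂ v and does no work; only the electric force changes KE.
ΔKE = F_E · d = |q|E d = (3.204×10⁻¹⁹)(7650)(0.364) ≈ 8.92×10⁻¹⁶ J.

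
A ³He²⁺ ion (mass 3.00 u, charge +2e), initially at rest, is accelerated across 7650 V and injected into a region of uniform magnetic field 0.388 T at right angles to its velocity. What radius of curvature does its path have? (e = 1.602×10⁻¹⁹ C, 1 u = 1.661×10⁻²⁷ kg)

Acceleration: |q|V = ½mv² ⇒ v = √(2|q|V/m) = √(2·3.204×10⁻¹⁹·7650/4.983×10⁻²⁷) ≈ 9.919×10⁵ m/s.
In the field: r = mv/(|q|B) = (4.983×10⁻²⁷)(9.919×10⁵)/((3.204×10⁻¹⁹)(0.388)) ≈ 0.0398 m.

r ≈ 0.0398 m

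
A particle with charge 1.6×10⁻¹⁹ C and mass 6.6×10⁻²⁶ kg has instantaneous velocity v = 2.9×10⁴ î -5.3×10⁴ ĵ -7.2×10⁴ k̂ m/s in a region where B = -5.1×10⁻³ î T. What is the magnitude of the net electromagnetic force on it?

v×B = (0, 367, -270) N/C.
F = q v×B = (1.6×10⁻¹⁹ C)·(0, 367, -270) = (0, 5.88×10⁻¹⁷, -4.32×10⁻¹⁷) N.
|F| = 7.30×10⁻¹⁷ N.

|F| ≈ 7.30×10⁻¹⁷ N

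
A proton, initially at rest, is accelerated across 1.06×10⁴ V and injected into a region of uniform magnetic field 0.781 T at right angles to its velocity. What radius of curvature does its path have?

Acceleration: |q|V = ½mv² ⇒ v = √(2|q|V/m) = √(2·1.602×10⁻¹⁹·1.06×10⁴/1.673×10⁻²⁷) ≈ 1.425×10⁶ m/s.
In the field: r = mv/(|q|B) = (1.673×10⁻²⁷)(1.425×10⁶)/((1.602×10⁻¹⁹)(0.781)) ≈ 0.0191 m.

r ≈ 0.0191 m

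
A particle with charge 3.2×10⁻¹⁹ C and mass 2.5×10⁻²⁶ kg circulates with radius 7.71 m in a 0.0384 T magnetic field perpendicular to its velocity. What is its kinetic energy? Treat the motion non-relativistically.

v = |q|Br/m, then KE = ½mv² = (qBr)²/(2m).
v = (3.2×10⁻¹⁹)(0.0384)(7.71)/2.5×10⁻²⁶ ≈ 3.790×10⁶ m/s.
KE = ½(2.5×10⁻²⁶)(3.790×10⁶)² ≈ 1.80×10⁻¹³ J.

KE ≈ 1.80×10⁻¹³ J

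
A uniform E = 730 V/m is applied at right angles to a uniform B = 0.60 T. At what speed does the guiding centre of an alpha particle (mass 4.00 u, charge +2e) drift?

v_d ≈ 1200 m/s

The steady drift has the magnetic force balancing the electric force, so v_d = E/B.
v_d = 730/0.60 = 1200 m/s.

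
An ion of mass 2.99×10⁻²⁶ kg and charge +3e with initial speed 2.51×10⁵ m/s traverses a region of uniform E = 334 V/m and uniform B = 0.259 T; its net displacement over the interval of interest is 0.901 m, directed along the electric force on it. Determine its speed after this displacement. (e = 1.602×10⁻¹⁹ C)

v_f ≈ 2.70×10⁵ m/s

B does no work; ΔKE = |q|E d.
½mv_f² = ½mv₀² + |q|Ed = ½(2.99×10⁻²⁶)(2.51×10⁵)² + (4.806×10⁻¹⁹)(334)(0.901) ≈ 9.419×10⁻¹⁶ J + 1.446×10⁻¹⁶ J ≈ 1.086×10⁻¹⁵ J.
v_f = √(2·1.086×10⁻¹⁵/2.99×10⁻²⁶) ≈ 2.70×10⁵ m/s.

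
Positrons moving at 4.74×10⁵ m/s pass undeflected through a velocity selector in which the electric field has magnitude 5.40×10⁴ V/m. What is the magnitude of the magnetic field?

Balance of forces in the selector: qE = qvB ⇒ B = E/v.
B = 5.40×10⁴/4.74×10⁵ = 0.114 T.

B = 0.114 T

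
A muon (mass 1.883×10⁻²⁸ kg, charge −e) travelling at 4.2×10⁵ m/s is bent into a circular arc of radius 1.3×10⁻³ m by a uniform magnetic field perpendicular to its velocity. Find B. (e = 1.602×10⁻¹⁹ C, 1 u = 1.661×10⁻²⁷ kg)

From |q|vB = mv²/r, B = mv/(|q|r).
B = (1.883×10⁻²⁸)(4.2×10⁵)/((1.602×10⁻¹⁹)(1.3×10⁻³)) ≈ 0.38 T.

B ≈ 0.38 T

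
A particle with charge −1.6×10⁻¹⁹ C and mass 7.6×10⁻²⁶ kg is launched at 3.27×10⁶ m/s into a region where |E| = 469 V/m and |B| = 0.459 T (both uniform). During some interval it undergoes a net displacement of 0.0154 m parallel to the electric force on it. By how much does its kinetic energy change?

ΔKE ≈ 1.16×10⁻¹⁸ J

The magnetic force is always ⟂ v and does no work; only the electric force changes KE.
ΔKE = F_E · d = |q|E d = (1.6×10⁻¹⁹)(469)(0.0154) ≈ 1.16×10⁻¹⁸ J.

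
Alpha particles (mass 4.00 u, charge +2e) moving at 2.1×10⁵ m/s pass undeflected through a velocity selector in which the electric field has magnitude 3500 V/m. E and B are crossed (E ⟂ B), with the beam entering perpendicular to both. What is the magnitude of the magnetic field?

B = 0.017 T

Balance of forces in the selector: qE = qvB ⇒ B = E/v.
B = 3500/2.1×10⁵ = 0.017 T.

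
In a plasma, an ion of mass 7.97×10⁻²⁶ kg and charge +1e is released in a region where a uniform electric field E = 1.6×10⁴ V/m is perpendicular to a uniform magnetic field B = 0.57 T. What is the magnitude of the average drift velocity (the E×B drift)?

In crossed fields the guiding centre drifts at v_d = |E×B|/B² = E/B, independent of charge and mass.
v_d = 1.6×10⁴/0.57 = 2.8×10⁴ m/s.

v_d ≈ 2.8×10⁴ m/s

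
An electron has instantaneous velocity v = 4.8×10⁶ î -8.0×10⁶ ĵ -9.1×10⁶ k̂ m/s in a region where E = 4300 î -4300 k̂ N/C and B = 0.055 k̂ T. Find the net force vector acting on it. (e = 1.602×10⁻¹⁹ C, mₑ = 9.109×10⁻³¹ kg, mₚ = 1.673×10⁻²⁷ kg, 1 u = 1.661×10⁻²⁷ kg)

F ≈ (6.98×10⁻¹⁴, 4.23×10⁻¹⁴, 6.89×10⁻¹⁶) N

v×B = (-4.40×10⁵, -2.64×10⁵, 0) N/C.
E + v×B = (-4.36×10⁵, -2.64×10⁵, -4300) N/C.
F = q(E + v×B) = (−1.602×10⁻¹⁹ C)·(-4.36×10⁵, -2.64×10⁵, -4300) = (6.98×10⁻¹⁴, 4.23×10⁻¹⁴, 6.89×10⁻¹⁶) N.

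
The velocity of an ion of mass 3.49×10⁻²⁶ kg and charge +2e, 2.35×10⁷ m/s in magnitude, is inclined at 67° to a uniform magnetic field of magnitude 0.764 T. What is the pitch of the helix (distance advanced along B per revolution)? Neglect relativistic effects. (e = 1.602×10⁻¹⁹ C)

v∥ = v cosθ = 2.35×10⁷·cos67° ≈ 9.182×10⁶ m/s.
T = 2πm/(|q|B) = 2π(3.49×10⁻²⁶)/((3.204×10⁻¹⁹)(0.764)) ≈ 8.958×10⁻⁷ s.
pitch = v∥ T = (9.182×10⁶)(8.958×10⁻⁷) ≈ 8.23 m.

p ≈ 8.23 m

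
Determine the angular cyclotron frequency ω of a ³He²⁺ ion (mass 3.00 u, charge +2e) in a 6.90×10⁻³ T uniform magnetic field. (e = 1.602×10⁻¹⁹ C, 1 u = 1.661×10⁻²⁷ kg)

ω ≈ 4.44×10⁵ rad/s

ω = |q|B/m.
ω = (3.204×10⁻¹⁹)(6.90×10⁻³)/4.983×10⁻²⁷ ≈ 4.44×10⁵ rad/s.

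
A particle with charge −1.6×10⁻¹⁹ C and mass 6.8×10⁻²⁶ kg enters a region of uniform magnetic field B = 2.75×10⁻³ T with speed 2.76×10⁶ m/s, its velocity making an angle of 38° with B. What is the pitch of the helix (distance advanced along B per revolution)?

p ≈ 2110 m

v∥ = v cosθ = 2.76×10⁶·cos38° ≈ 2.175×10⁶ m/s.
T = 2πm/(|q|B) = 2π(6.8×10⁻²⁶)/((1.6×10⁻¹⁹)(2.75×10⁻³)) ≈ 9.710×10⁻⁴ s.
pitch = v∥ T = (2.175×10⁶)(9.710×10⁻⁴) ≈ 2110 m.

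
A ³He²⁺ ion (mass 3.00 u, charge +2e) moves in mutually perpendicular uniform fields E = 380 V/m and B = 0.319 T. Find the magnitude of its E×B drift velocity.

The steady drift has the magnetic force balancing the electric force, so v_d = E/B.
v_d = 380/0.319 = 1190 m/s.

v_d ≈ 1190 m/s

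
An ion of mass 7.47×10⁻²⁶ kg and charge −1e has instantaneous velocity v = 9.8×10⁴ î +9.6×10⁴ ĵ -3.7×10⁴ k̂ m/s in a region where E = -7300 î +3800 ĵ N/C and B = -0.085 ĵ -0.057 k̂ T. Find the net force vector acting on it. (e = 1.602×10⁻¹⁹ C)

v×B = (-8620, 5590, -8330) N/C.
E + v×B = (-1.59×10⁴, 9390, -8330) N/C.
F = q(E + v×B) = (−1.602×10⁻¹⁹ C)·(-1.59×10⁴, 9390, -8330) = (2.55×10⁻¹⁵, -1.50×10⁻¹⁵, 1.33×10⁻¹⁵) N.

F ≈ (2.55×10⁻¹⁵, -1.50×10⁻¹⁵, 1.33×10⁻¹⁵) N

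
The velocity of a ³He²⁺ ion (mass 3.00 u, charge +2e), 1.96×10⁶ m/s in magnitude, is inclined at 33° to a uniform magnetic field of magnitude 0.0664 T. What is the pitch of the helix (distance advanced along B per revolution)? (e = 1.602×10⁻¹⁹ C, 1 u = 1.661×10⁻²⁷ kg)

p ≈ 2.42 m

v∥ = v cosθ = 1.96×10⁶·cos33° ≈ 1.644×10⁶ m/s.
T = 2πm/(|q|B) = 2π(4.983×10⁻²⁷)/((3.204×10⁻¹⁹)(0.0664)) ≈ 1.472×10⁻⁶ s.
pitch = v∥ T = (1.644×10⁶)(1.472×10⁻⁶) ≈ 2.42 m.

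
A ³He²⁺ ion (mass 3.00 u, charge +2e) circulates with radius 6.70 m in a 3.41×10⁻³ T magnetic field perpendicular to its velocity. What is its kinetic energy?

KE ≈ 3.36×10⁴ eV

v = |q|Br/m, then KE = ½mv² = (qBr)²/(2m).
v = (3.204×10⁻¹⁹)(3.41×10⁻³)(6.70)/4.983×10⁻²⁷ ≈ 1.469×10⁶ m/s.
KE = ½(4.983×10⁻²⁷)(1.469×10⁶)² ≈ 5.38×10⁻¹⁵ J = 3.36×10⁴ eV.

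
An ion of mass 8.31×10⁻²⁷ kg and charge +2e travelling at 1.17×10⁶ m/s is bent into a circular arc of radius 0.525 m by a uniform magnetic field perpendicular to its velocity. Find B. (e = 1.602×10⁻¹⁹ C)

B ≈ 0.0578 T

From |q|vB = mv²/r, B = mv/(|q|r).
B = (8.31×10⁻²⁷)(1.17×10⁶)/((3.204×10⁻¹⁹)(0.525)) ≈ 0.0578 T.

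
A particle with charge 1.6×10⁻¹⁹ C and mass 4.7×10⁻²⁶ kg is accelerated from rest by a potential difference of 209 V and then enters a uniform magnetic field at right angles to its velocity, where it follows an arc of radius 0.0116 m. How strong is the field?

v = √(2|q|V/m) = √(2·1.6×10⁻¹⁹·209/4.7×10⁻²⁶) ≈ 3.772×10⁴ m/s.
B = mv/(|q|r) = (4.7×10⁻²⁶)(3.772×10⁴)/((1.6×10⁻¹⁹)(0.0116)) ≈ 0.955 T.

B ≈ 0.955 T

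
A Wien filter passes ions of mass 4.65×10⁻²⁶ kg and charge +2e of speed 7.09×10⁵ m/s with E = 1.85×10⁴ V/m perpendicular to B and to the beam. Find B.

B = 0.0261 T

Balance of forces in the selector: qE = qvB ⇒ B = E/v.
B = 1.85×10⁴/7.09×10⁵ = 0.0261 T.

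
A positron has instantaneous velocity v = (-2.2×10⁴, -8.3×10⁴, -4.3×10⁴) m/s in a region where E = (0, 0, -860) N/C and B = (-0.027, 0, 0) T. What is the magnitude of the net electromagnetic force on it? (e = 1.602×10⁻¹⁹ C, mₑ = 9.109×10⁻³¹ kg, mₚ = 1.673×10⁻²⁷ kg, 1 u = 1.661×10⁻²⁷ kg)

|F| ≈ 5.30×10⁻¹⁶ N

v×B = (0, 1160, -2240) N/C.
E + v×B = (0, 1160, -3100) N/C.
F = q(E + v×B) = (1.602×10⁻¹⁹ C)·(0, 1160, -3100) = (0, 1.86×10⁻¹⁶, -4.97×10⁻¹⁶) N.
|F| = 5.30×10⁻¹⁶ N.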